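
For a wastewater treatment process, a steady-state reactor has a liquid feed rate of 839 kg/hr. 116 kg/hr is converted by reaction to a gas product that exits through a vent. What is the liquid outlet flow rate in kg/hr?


Steady-state mass balance on the main outlet: F_out = F_in - F_removed
F_out = 839 - 116
F_out = 723 kg/hr


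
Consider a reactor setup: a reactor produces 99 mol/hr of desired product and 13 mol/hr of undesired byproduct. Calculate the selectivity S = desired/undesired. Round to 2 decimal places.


S = desired product rate / undesired product rate
S = 99 / 13
S = 7.62


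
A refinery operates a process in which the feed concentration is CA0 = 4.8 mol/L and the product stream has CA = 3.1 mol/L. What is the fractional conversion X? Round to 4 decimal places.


X = (CA0 - CA) / CA0
X = (4.8 - 3.1) / 4.8
X = 1.7 / 4.8
X = 0.3542


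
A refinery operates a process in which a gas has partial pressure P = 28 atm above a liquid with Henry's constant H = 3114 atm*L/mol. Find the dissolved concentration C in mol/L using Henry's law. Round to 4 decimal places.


C = P / H
C = 28 / 3114
C = 0.0090 mol/L


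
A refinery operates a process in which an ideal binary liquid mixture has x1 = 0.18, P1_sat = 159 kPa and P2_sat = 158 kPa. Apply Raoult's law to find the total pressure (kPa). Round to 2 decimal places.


P = x1*P1_sat + x2*P2_sat
x2 = 1 - x1 = 1 - 0.18 = 0.82
P = 0.18*159 + 0.82*158
P = 28.62 + 129.56
P = 158.18 kPa


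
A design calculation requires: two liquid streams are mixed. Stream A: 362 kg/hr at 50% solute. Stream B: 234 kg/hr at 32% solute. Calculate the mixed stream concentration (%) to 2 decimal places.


Mass balance on solute: F1*x1 + F2*x2 = F3*x3
F3 = F1 + F2 = 362 + 234 = 596 kg/hr
x3 = (F1*x1 + F2*x2)/F3
x3 = (362*0.5 + 234*0.32) / 596
x3 = 42.93%


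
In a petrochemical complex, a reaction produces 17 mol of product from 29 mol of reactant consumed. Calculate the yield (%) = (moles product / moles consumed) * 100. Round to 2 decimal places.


Yield = (moles product / moles consumed) * 100%
Yield = (17 / 29) * 100
Yield = 0.5862 * 100
Yield = 58.62%


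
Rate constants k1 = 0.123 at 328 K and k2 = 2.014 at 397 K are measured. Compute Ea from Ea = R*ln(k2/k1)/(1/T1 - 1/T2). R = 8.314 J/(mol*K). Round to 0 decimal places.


Ea = R * ln(k2/k1) / (1/T1 - 1/T2)
ln(k2/k1) = ln(2.014/0.123) = 2.7956937
1/T1 - 1/T2 = 1/328 - 1/397 = 0.0005298888
Ea = 8.314 * 2.7956937 / 0.0005298888
Ea = 43865 J/mol


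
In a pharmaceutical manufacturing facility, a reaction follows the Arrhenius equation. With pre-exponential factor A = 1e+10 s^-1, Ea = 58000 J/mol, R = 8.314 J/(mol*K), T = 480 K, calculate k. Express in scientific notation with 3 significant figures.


k = A * exp(-Ea/(R*T))
k = 1e+10 * exp(-58000 / (8.314 * 480))
k = 1e+10 * exp(-14.533718)
k = 4.88e+03


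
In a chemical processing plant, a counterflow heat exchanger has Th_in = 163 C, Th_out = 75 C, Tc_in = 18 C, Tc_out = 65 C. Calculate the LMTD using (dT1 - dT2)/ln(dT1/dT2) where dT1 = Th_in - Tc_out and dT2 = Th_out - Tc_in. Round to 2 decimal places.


dT1 = Th_in - Tc_out = 163 - 65 = 98
dT2 = Th_out - Tc_in = 75 - 18 = 57
LMTD = (dT1 - dT2) / ln(dT1/dT2)
LMTD = (98 - 57) / ln(98/57)
LMTD = 75.66 K


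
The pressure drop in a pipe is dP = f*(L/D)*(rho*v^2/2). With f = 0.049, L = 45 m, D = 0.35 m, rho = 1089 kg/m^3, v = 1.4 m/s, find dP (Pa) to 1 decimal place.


dP = f * (L/D) * (rho*v^2/2)
dP = 0.049 * (45/0.35) * (1089*1.4^2/2)
L/D = 128.57142857
rho*v^2/2 = 1089*1.96/2 = 1067.22
dP = 0.049 * 128.57142857 * 1067.22
dP = 6723.5 Pa


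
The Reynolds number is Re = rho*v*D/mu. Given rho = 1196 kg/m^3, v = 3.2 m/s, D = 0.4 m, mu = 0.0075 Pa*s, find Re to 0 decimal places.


Re = rho * v * D / mu
Re = 1196 * 3.2 * 0.4 / 0.0075
Re = 1530.88 / 0.0075
Re = 204117


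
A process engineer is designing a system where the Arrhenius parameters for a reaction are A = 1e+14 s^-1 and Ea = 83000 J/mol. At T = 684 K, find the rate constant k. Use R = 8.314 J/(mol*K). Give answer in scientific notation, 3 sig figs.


k = A * exp(-Ea/(R*T))
k = 1e+14 * exp(-83000 / (8.314 * 684))
k = 1e+14 * exp(-14.595265)
k = 4.59e+07


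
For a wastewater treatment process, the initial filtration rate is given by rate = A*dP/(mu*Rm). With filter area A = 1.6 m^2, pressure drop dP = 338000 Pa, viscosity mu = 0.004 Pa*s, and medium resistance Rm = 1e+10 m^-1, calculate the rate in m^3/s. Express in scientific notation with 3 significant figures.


rate = A * dP / (mu * Rm)
rate = 1.6 * 338000 / (0.004 * 1e+10)
rate = 540800.0 / 4.000e+07
rate = 1.35e-02 m^3/s


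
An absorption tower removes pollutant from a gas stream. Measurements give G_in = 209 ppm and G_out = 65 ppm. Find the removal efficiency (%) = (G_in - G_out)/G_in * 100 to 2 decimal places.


Efficiency = (G_in - G_out) / G_in * 100%
Efficiency = (209 - 65) / 209 * 100
Efficiency = 144 / 209 * 100
Efficiency = 68.90%


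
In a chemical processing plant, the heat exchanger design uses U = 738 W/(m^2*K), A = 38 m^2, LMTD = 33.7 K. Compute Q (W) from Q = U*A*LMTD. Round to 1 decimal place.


Q = U * A * LMTD
Q = 738 * 38 * 33.7
Q = 945082.8 W


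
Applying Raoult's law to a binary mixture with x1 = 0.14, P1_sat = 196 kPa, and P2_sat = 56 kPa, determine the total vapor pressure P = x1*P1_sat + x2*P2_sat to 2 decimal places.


P = x1*P1_sat + x2*P2_sat
x2 = 1 - x1 = 1 - 0.14 = 0.86
P = 0.14*196 + 0.86*56
P = 27.44 + 48.16
P = 75.60 kPa


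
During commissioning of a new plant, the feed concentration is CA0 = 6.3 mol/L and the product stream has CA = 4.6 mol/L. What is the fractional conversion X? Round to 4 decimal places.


X = (CA0 - CA) / CA0
X = (6.3 - 4.6) / 6.3
X = 1.7 / 6.3
X = 0.2698


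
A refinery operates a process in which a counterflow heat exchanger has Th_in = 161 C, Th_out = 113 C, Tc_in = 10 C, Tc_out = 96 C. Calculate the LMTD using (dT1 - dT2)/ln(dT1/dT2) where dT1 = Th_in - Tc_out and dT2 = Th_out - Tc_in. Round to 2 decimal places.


dT1 = Th_in - Tc_out = 161 - 96 = 65
dT2 = Th_out - Tc_in = 113 - 10 = 103
LMTD = (dT1 - dT2) / ln(dT1/dT2)
LMTD = (65 - 103) / ln(65/103)
LMTD = 82.55 K


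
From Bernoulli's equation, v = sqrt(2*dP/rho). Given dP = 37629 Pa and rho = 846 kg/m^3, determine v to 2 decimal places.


v = sqrt(2*dP/rho)
v = sqrt(2*37629/846)
v = sqrt(88.957447)
v = 9.43 m/s


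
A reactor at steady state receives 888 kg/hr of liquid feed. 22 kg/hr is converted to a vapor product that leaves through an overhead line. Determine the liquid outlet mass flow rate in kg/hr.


Steady-state mass balance on the main outlet: F_out = F_in - F_removed
F_out = 888 - 22
F_out = 866 kg/hr


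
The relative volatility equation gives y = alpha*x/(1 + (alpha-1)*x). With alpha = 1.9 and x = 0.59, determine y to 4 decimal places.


y = alpha*x / (1 + (alpha-1)*x)
y = 1.9*0.59 / (1 + (1.9-1)*0.59)
y = 1.121 / (1 + 0.531)
y = 1.121 / 1.531
y = 0.7322


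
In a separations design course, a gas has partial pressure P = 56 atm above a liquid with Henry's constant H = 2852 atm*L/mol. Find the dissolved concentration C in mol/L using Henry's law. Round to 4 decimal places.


C = P / H
C = 56 / 2852
C = 0.0196 mol/L


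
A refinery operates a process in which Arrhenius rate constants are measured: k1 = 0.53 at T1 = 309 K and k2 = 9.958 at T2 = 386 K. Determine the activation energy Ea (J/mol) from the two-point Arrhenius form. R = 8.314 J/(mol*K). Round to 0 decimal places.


Ea = R * ln(k2/k1) / (1/T1 - 1/T2)
ln(k2/k1) = ln(9.958/0.53) = 2.9332545
1/T1 - 1/T2 = 1/309 - 1/386 = 0.00064557238
Ea = 8.314 * 2.9332545 / 0.00064557238
Ea = 37776 J/mol


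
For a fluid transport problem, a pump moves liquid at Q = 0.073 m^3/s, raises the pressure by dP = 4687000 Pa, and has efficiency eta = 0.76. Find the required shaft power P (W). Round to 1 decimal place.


P = Q * dP / eta
P = 0.073 * 4687000 / 0.76
P = 342151.0 / 0.76
P = 450198.7 W


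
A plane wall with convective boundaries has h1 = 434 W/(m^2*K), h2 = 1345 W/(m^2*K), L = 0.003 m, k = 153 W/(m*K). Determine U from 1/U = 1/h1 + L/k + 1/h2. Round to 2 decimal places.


1/U = 1/h1 + L/k + 1/h2
1/U = 1/434 + 0.003/153 + 1/1345
1/U = 0.0023041475 + 1.96078e-05 + 0.0007434944
1/U = 0.0030672497
U = 326.02 W/(m^2*K)


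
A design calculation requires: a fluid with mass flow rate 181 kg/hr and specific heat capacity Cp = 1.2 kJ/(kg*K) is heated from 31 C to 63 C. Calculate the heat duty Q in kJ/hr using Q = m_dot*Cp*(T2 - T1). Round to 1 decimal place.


Q = m_dot * Cp * (T2 - T1)
Q = 181 * 1.2 * (63 - 31)
Q = 181 * 1.2 * 32
Q = 6950.4 kJ/hr


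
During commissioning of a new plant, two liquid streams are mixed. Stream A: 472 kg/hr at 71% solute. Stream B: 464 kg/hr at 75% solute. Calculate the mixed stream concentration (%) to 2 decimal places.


Mass balance on solute: F1*x1 + F2*x2 = F3*x3
F3 = F1 + F2 = 472 + 464 = 936 kg/hr
x3 = (F1*x1 + F2*x2)/F3
x3 = (472*0.71 + 464*0.75) / 936
x3 = 72.98%


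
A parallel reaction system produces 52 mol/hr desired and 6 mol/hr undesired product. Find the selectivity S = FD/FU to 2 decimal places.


S = desired product rate / undesired product rate
S = 52 / 6
S = 8.67


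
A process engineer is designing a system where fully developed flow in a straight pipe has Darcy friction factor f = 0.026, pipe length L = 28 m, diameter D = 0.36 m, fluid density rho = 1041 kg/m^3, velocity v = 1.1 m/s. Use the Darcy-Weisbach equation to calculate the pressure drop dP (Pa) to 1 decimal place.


dP = f * (L/D) * (rho*v^2/2)
dP = 0.026 * (28/0.36) * (1041*1.1^2/2)
L/D = 77.77777778
rho*v^2/2 = 1041*1.21/2 = 629.805
dP = 0.026 * 77.77777778 * 629.805
dP = 1273.6 Pa


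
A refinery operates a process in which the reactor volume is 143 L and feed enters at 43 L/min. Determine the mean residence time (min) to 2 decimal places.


tau = V / v0
tau = 143 / 43
tau = 3.33 min


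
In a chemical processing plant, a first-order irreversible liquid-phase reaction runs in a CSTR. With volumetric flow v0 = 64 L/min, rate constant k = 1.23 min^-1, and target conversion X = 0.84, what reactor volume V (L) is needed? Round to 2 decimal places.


V = v0 * X / (k * (1 - X))
V = 64 * 0.84 / (1.23 * (1 - 0.84))
V = 53.76 / (1.23 * 0.16)
V = 53.76 / 0.1968
V = 273.17 L


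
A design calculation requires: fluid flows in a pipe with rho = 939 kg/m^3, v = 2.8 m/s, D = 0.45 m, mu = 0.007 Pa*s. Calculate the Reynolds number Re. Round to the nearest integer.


Re = rho * v * D / mu
Re = 939 * 2.8 * 0.45 / 0.007
Re = 1183.14 / 0.007
Re = 169020


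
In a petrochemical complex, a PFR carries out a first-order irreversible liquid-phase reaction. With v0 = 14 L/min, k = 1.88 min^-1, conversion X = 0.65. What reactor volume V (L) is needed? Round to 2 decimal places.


V = (v0/k) * ln(1/(1-X))
V = (14/1.88) * ln(1/(1-0.65))
V = 7.446809 * ln(2.857143)
V = 7.446809 * 1.049822
V = 7.82 L


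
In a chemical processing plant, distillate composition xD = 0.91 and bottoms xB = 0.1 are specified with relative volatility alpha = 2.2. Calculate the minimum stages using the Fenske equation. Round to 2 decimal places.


N_min = ln((xD*(1-xB))/(xB*(1-xD))) / ln(alpha)
Numerator inside ln: 0.819 / 0.009 = 91.0
ln(91.0) = 4.51086
ln(alpha) = ln(2.2) = 0.788457
N_min = 4.51086 / 0.788457 = 5.72


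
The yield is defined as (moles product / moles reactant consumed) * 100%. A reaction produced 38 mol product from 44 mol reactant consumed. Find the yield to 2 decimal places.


Yield = (moles product / moles consumed) * 100%
Yield = (38 / 44) * 100
Yield = 0.8636 * 100
Yield = 86.36%


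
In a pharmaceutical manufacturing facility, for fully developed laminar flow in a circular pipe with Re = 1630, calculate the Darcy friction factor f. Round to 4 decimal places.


f = 64 / Re
f = 64 / 1630
f = 0.0393


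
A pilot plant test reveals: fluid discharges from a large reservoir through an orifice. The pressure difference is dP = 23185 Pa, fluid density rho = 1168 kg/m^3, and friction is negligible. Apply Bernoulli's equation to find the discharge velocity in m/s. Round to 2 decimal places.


v = sqrt(2*dP/rho)
v = sqrt(2*23185/1168)
v = sqrt(39.700342)
v = 6.30 m/s


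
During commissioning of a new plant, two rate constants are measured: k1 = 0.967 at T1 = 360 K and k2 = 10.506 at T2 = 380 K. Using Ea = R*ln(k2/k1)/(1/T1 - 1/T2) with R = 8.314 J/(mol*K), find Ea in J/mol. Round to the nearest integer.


Ea = R * ln(k2/k1) / (1/T1 - 1/T2)
ln(k2/k1) = ln(10.506/0.967) = 2.3855033
1/T1 - 1/T2 = 1/360 - 1/380 = 0.00014619883
Ea = 8.314 * 2.3855033 / 0.00014619883
Ea = 135658 J/mol


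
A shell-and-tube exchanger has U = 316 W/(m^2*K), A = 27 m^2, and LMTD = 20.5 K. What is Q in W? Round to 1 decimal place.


Q = U * A * LMTD
Q = 316 * 27 * 20.5
Q = 174906.0 W


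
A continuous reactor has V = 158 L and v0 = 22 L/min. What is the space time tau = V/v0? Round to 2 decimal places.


tau = V / v0
tau = 158 / 22
tau = 7.18 min


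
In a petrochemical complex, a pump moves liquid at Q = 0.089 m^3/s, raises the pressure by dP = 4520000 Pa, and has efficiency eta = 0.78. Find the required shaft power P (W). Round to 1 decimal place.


P = Q * dP / eta
P = 0.089 * 4520000 / 0.78
P = 402280.0 / 0.78
P = 515743.6 W


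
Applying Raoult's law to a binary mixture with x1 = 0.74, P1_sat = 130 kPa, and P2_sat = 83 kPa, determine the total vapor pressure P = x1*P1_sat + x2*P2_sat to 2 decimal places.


P = x1*P1_sat + x2*P2_sat
x2 = 1 - x1 = 1 - 0.74 = 0.26
P = 0.74*130 + 0.26*83
P = 96.2 + 21.58
P = 117.78 kPa


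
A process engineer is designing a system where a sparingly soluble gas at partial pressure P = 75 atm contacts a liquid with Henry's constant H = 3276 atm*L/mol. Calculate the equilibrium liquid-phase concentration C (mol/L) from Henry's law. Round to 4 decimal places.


C = P / H
C = 75 / 3276
C = 0.0229 mol/L


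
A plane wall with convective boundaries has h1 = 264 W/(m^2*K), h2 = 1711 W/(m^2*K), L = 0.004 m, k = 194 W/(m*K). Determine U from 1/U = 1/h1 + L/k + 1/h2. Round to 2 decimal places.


1/U = 1/h1 + L/k + 1/h2
1/U = 1/264 + 0.004/194 + 1/1711
1/U = 0.0037878788 + 2.06186e-05 + 0.0005844535
1/U = 0.0043929509
U = 227.64 W/(m^2*K)


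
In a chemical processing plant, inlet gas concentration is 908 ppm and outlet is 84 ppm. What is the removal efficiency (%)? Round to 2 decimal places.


Efficiency = (G_in - G_out) / G_in * 100%
Efficiency = (908 - 84) / 908 * 100
Efficiency = 824 / 908 * 100
Efficiency = 90.75%


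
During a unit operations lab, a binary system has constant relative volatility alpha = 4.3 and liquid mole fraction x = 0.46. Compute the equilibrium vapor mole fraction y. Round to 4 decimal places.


y = alpha*x / (1 + (alpha-1)*x)
y = 4.3*0.46 / (1 + (4.3-1)*0.46)
y = 1.978 / (1 + 1.518)
y = 1.978 / 2.518
y = 0.7855


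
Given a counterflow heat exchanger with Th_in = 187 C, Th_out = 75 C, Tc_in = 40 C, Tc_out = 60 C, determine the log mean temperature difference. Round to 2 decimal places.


dT1 = Th_in - Tc_out = 187 - 60 = 127
dT2 = Th_out - Tc_in = 75 - 40 = 35
LMTD = (dT1 - dT2) / ln(dT1/dT2)
LMTD = (127 - 35) / ln(127/35)
LMTD = 71.38 K


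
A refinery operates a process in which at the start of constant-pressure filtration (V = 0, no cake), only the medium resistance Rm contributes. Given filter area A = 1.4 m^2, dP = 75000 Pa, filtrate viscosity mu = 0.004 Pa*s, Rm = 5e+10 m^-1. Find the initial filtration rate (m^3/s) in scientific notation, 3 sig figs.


rate = A * dP / (mu * Rm)
rate = 1.4 * 75000 / (0.004 * 5e+10)
rate = 105000.0 / 2.000e+08
rate = 5.25e-04 m^3/s


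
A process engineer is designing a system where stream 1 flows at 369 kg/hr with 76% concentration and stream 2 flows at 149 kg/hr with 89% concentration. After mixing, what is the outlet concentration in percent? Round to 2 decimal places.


Mass balance on solute: F1*x1 + F2*x2 = F3*x3
F3 = F1 + F2 = 369 + 149 = 518 kg/hr
x3 = (F1*x1 + F2*x2)/F3
x3 = (369*0.76 + 149*0.89) / 518
x3 = 79.74%


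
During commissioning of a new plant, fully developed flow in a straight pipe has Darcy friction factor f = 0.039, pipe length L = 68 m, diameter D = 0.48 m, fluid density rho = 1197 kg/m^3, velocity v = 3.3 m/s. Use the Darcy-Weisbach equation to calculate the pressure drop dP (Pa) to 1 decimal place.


dP = f * (L/D) * (rho*v^2/2)
dP = 0.039 * (68/0.48) * (1197*3.3^2/2)
L/D = 141.66666667
rho*v^2/2 = 1197*10.89/2 = 6517.665
dP = 0.039 * 141.66666667 * 6517.665
dP = 36010.1 Pa


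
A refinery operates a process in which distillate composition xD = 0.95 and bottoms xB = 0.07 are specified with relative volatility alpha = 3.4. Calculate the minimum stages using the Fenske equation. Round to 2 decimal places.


N_min = ln((xD*(1-xB))/(xB*(1-xD))) / ln(alpha)
Numerator inside ln: 0.8835 / 0.0035 = 252.428571
ln(252.428571) = 5.531128
ln(alpha) = ln(3.4) = 1.223775
N_min = 5.531128 / 1.223775 = 4.52


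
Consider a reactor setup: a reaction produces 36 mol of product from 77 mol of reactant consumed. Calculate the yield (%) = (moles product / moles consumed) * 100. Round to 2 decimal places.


Yield = (moles product / moles consumed) * 100%
Yield = (36 / 77) * 100
Yield = 0.4675 * 100
Yield = 46.75%


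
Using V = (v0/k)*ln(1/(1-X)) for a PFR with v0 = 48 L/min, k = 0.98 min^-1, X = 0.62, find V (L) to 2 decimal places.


V = (v0/k) * ln(1/(1-X))
V = (48/0.98) * ln(1/(1-0.62))
V = 48.979592 * ln(2.631579)
V = 48.979592 * 0.967584
V = 47.39 L


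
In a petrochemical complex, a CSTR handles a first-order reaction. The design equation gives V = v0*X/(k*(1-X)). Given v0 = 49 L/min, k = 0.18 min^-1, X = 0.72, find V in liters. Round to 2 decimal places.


V = v0 * X / (k * (1 - X))
V = 49 * 0.72 / (0.18 * (1 - 0.72))
V = 35.28 / (0.18 * 0.28)
V = 35.28 / 0.0504
V = 700.00 L


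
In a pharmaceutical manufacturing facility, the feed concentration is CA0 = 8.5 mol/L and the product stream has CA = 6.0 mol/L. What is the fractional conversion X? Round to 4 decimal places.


X = (CA0 - CA) / CA0
X = (8.5 - 6.0) / 8.5
X = 2.5 / 8.5
X = 0.2941


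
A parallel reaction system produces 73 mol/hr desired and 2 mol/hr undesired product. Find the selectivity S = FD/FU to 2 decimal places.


S = desired product rate / undesired product rate
S = 73 / 2
S = 36.50


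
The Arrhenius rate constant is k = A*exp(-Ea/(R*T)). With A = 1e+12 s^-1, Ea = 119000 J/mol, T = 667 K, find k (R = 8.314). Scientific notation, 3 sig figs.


k = A * exp(-Ea/(R*T))
k = 1e+12 * exp(-119000 / (8.314 * 667))
k = 1e+12 * exp(-21.45908)
k = 4.79e+02


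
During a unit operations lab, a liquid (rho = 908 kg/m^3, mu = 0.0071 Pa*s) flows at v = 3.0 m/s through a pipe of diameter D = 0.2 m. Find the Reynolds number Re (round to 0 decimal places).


Re = rho * v * D / mu
Re = 908 * 3.0 * 0.2 / 0.0071
Re = 544.8 / 0.0071
Re = 76732


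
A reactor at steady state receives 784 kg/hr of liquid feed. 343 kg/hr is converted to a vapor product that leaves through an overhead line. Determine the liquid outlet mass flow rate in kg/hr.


Steady-state mass balance on the main outlet: F_out = F_in - F_removed
F_out = 784 - 343
F_out = 441 kg/hr


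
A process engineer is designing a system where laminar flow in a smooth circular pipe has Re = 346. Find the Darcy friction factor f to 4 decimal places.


f = 64 / Re
f = 64 / 346
f = 0.1850


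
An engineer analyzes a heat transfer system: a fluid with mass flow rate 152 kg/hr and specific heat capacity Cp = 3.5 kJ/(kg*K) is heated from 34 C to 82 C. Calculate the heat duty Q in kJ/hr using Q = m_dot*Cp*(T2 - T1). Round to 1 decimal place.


Q = m_dot * Cp * (T2 - T1)
Q = 152 * 3.5 * (82 - 34)
Q = 152 * 3.5 * 48
Q = 25536.0 kJ/hr


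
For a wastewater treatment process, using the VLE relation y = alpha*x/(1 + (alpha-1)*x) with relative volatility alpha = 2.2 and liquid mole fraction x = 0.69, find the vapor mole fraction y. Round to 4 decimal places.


y = alpha*x / (1 + (alpha-1)*x)
y = 2.2*0.69 / (1 + (2.2-1)*0.69)
y = 1.518 / (1 + 0.828)
y = 1.518 / 1.828
y = 0.8304


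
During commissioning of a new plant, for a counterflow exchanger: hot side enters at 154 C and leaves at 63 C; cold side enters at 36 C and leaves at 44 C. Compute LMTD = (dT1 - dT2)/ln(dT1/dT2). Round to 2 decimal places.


dT1 = Th_in - Tc_out = 154 - 44 = 110
dT2 = Th_out - Tc_in = 63 - 36 = 27
LMTD = (dT1 - dT2) / ln(dT1/dT2)
LMTD = (110 - 27) / ln(110/27)
LMTD = 59.09 K


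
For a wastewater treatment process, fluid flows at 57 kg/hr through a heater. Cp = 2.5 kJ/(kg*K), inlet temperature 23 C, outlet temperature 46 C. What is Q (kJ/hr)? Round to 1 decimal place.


Q = m_dot * Cp * (T2 - T1)
Q = 57 * 2.5 * (46 - 23)
Q = 57 * 2.5 * 23
Q = 3277.5 kJ/hr


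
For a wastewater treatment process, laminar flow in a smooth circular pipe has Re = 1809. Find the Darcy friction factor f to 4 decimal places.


f = 64 / Re
f = 64 / 1809
f = 0.0354


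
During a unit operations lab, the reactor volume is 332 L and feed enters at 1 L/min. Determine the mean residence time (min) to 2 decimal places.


tau = V / v0
tau = 332 / 1
tau = 332.00 min


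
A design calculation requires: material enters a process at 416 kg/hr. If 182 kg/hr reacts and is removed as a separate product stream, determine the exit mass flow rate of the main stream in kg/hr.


Steady-state mass balance on the main outlet: F_out = F_in - F_removed
F_out = 416 - 182
F_out = 234 kg/hr


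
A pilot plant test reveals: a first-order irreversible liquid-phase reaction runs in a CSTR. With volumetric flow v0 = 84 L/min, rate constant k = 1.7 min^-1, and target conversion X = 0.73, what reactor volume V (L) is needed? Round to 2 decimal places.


V = v0 * X / (k * (1 - X))
V = 84 * 0.73 / (1.7 * (1 - 0.73))
V = 61.32 / (1.7 * 0.27)
V = 61.32 / 0.459
V = 133.59 L


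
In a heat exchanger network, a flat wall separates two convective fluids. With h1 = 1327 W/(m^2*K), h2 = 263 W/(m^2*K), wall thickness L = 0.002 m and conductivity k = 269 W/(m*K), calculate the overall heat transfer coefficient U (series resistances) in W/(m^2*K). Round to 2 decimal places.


1/U = 1/h1 + L/k + 1/h2
1/U = 1/1327 + 0.002/269 + 1/263
1/U = 0.0007535795 + 7.4349e-06 + 0.0038022814
1/U = 0.0045632958
U = 219.14 W/(m^2*K)


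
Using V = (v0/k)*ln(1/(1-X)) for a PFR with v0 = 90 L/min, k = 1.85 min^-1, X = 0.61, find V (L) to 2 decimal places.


V = (v0/k) * ln(1/(1-X))
V = (90/1.85) * ln(1/(1-0.61))
V = 48.648649 * ln(2.564103)
V = 48.648649 * 0.941609
V = 45.81 L


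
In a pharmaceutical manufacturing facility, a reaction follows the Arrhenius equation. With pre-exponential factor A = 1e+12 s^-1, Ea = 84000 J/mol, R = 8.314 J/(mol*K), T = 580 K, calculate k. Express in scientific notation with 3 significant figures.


k = A * exp(-Ea/(R*T))
k = 1e+12 * exp(-84000 / (8.314 * 580))
k = 1e+12 * exp(-17.419724)
k = 2.72e+04


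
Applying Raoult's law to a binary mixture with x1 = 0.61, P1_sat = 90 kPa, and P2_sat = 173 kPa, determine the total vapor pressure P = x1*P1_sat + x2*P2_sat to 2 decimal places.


P = x1*P1_sat + x2*P2_sat
x2 = 1 - x1 = 1 - 0.61 = 0.39
P = 0.61*90 + 0.39*173
P = 54.9 + 67.47
P = 122.37 kPa


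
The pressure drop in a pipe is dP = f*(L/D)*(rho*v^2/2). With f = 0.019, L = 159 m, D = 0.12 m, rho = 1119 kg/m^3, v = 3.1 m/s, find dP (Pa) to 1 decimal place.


dP = f * (L/D) * (rho*v^2/2)
dP = 0.019 * (159/0.12) * (1119*3.1^2/2)
L/D = 1325.0
rho*v^2/2 = 1119*9.61/2 = 5376.795
dP = 0.019 * 1325.0 * 5376.795
dP = 135360.8 Pa


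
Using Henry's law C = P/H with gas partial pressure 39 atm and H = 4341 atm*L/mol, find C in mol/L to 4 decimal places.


C = P / H
C = 39 / 4341
C = 0.0090 mol/L


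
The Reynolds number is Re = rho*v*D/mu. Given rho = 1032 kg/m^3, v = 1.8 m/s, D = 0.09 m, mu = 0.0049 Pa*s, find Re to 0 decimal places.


Re = rho * v * D / mu
Re = 1032 * 1.8 * 0.09 / 0.0049
Re = 167.184 / 0.0049
Re = 34119


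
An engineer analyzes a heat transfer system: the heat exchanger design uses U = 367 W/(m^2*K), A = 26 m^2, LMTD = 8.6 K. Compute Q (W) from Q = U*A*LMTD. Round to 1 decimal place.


Q = U * A * LMTD
Q = 367 * 26 * 8.6
Q = 82061.2 W


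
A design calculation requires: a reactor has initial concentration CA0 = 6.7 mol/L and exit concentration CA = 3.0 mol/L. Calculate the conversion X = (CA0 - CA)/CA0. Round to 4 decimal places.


X = (CA0 - CA) / CA0
X = (6.7 - 3.0) / 6.7
X = 3.7 / 6.7
X = 0.5522


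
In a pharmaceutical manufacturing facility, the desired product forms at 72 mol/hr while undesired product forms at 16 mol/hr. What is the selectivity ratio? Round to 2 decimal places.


S = desired product rate / undesired product rate
S = 72 / 16
S = 4.50


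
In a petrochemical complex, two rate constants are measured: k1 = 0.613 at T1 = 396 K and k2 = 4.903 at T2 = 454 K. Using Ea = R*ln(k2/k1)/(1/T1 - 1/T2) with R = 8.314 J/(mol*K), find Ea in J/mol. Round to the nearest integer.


Ea = R * ln(k2/k1) / (1/T1 - 1/T2)
ln(k2/k1) = ln(4.903/0.613) = 2.0792376
1/T1 - 1/T2 = 1/396 - 1/454 = 0.000322609353
Ea = 8.314 * 2.0792376 / 0.000322609353
Ea = 53584 J/mol


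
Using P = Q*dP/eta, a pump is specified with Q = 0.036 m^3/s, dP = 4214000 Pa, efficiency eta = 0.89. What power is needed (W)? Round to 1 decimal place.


P = Q * dP / eta
P = 0.036 * 4214000 / 0.89
P = 151704.0 / 0.89
P = 170453.9 W


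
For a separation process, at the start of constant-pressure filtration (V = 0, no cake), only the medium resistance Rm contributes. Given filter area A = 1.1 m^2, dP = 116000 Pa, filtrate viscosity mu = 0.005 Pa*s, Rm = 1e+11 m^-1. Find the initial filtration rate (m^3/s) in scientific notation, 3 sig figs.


rate = A * dP / (mu * Rm)
rate = 1.1 * 116000 / (0.005 * 1e+11)
rate = 127600.0 / 5.000e+08
rate = 2.55e-04 m^3/s


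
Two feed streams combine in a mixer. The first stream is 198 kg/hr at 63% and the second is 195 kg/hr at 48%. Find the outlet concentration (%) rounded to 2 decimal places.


Mass balance on solute: F1*x1 + F2*x2 = F3*x3
F3 = F1 + F2 = 198 + 195 = 393 kg/hr
x3 = (F1*x1 + F2*x2)/F3
x3 = (198*0.63 + 195*0.48) / 393
x3 = 55.56%


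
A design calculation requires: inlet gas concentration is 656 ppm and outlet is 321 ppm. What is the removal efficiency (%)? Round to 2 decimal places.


Efficiency = (G_in - G_out) / G_in * 100%
Efficiency = (656 - 321) / 656 * 100
Efficiency = 335 / 656 * 100
Efficiency = 51.07%


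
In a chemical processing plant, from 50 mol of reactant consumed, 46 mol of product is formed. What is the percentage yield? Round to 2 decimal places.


Yield = (moles product / moles consumed) * 100%
Yield = (46 / 50) * 100
Yield = 0.92 * 100
Yield = 92.00%


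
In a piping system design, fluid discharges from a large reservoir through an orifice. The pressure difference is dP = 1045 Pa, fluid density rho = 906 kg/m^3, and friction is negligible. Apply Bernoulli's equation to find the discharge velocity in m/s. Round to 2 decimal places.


v = sqrt(2*dP/rho)
v = sqrt(2*1045/906)
v = sqrt(2.306843)
v = 1.52 m/s


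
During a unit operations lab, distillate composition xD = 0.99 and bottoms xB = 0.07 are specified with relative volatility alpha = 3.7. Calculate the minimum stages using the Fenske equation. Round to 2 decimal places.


N_min = ln((xD*(1-xB))/(xB*(1-xD))) / ln(alpha)
Numerator inside ln: 0.9207 / 0.0007 = 1315.285714
ln(1315.285714) = 7.181809
ln(alpha) = ln(3.7) = 1.308333
N_min = 7.181809 / 1.308333 = 5.49


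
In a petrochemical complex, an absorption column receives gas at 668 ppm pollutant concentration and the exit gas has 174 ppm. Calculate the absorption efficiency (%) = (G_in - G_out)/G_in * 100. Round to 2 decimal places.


Efficiency = (G_in - G_out) / G_in * 100%
Efficiency = (668 - 174) / 668 * 100
Efficiency = 494 / 668 * 100
Efficiency = 73.95%


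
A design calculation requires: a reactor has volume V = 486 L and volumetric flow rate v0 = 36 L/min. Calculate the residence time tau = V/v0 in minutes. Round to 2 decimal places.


tau = V / v0
tau = 486 / 36
tau = 13.50 min


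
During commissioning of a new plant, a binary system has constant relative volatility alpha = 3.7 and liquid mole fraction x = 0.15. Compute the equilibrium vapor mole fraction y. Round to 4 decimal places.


y = alpha*x / (1 + (alpha-1)*x)
y = 3.7*0.15 / (1 + (3.7-1)*0.15)
y = 0.555 / (1 + 0.405)
y = 0.555 / 1.405
y = 0.3950


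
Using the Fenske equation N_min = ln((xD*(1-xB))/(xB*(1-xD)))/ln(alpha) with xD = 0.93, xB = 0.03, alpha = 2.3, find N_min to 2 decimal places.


N_min = ln((xD*(1-xB))/(xB*(1-xD))) / ln(alpha)
Numerator inside ln: 0.9021 / 0.0021 = 429.571429
ln(429.571429) = 6.062788
ln(alpha) = ln(2.3) = 0.832909
N_min = 6.062788 / 0.832909 = 7.28


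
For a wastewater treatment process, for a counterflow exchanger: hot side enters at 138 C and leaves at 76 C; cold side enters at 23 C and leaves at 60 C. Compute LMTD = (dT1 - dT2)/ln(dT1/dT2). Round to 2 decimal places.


dT1 = Th_in - Tc_out = 138 - 60 = 78
dT2 = Th_out - Tc_in = 76 - 23 = 53
LMTD = (dT1 - dT2) / ln(dT1/dT2)
LMTD = (78 - 53) / ln(78/53)
LMTD = 64.70 K


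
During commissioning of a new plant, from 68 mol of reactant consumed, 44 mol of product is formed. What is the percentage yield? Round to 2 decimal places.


Yield = (moles product / moles consumed) * 100%
Yield = (44 / 68) * 100
Yield = 0.6471 * 100
Yield = 64.71%


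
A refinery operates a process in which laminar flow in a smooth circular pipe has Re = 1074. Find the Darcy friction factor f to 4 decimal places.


f = 64 / Re
f = 64 / 1074
f = 0.0596


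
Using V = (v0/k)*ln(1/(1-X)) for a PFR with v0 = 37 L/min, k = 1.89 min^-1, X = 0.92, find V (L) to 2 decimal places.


V = (v0/k) * ln(1/(1-X))
V = (37/1.89) * ln(1/(1-0.92))
V = 19.57672 * ln(12.5)
V = 19.57672 * 2.525729
V = 49.45 L


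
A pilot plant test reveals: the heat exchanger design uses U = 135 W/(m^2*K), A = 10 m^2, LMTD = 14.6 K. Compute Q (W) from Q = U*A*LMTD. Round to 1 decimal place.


Q = U * A * LMTD
Q = 135 * 10 * 14.6
Q = 19710.0 W


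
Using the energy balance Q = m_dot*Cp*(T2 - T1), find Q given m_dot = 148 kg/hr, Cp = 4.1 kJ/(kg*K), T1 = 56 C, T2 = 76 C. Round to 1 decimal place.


Q = m_dot * Cp * (T2 - T1)
Q = 148 * 4.1 * (76 - 56)
Q = 148 * 4.1 * 20
Q = 12136.0 kJ/hr


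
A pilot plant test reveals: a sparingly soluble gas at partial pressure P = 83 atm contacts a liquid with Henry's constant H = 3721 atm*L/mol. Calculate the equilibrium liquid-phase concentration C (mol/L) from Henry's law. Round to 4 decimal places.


C = P / H
C = 83 / 3721
C = 0.0223 mol/L


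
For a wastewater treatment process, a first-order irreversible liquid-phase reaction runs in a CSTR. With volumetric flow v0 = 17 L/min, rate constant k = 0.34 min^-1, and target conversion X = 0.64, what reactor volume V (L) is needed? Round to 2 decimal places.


V = v0 * X / (k * (1 - X))
V = 17 * 0.64 / (0.34 * (1 - 0.64))
V = 10.88 / (0.34 * 0.36)
V = 10.88 / 0.1224
V = 88.89 L


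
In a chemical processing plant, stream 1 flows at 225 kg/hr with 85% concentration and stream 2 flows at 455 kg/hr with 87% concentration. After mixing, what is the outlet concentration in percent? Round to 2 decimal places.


Mass balance on solute: F1*x1 + F2*x2 = F3*x3
F3 = F1 + F2 = 225 + 455 = 680 kg/hr
x3 = (F1*x1 + F2*x2)/F3
x3 = (225*0.85 + 455*0.87) / 680
x3 = 86.34%


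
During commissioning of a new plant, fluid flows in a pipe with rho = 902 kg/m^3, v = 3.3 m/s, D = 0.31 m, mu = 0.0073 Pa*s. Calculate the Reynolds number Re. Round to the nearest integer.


Re = rho * v * D / mu
Re = 902 * 3.3 * 0.31 / 0.0073
Re = 922.746 / 0.0073
Re = 126404


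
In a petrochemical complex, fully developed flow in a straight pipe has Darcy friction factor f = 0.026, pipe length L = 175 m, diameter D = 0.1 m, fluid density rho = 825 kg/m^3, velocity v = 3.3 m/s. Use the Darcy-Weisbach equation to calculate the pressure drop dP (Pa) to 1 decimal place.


dP = f * (L/D) * (rho*v^2/2)
dP = 0.026 * (175/0.1) * (825*3.3^2/2)
L/D = 1750.0
rho*v^2/2 = 825*10.89/2 = 4492.125
dP = 0.026 * 1750.0 * 4492.125
dP = 204391.7 Pa


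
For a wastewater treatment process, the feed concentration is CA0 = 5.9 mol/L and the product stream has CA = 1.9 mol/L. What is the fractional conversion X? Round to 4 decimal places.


X = (CA0 - CA) / CA0
X = (5.9 - 1.9) / 5.9
X = 4.0 / 5.9
X = 0.6780


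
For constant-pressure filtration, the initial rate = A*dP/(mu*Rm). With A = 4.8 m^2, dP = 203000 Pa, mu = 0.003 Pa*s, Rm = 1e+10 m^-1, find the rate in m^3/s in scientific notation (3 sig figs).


rate = A * dP / (mu * Rm)
rate = 4.8 * 203000 / (0.003 * 1e+10)
rate = 974400.0 / 3.000e+07
rate = 3.25e-02 m^3/s


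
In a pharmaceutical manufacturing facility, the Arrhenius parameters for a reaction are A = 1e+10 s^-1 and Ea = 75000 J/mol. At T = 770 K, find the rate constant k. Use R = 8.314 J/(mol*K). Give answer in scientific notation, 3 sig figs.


k = A * exp(-Ea/(R*T))
k = 1e+10 * exp(-75000 / (8.314 * 770))
k = 1e+10 * exp(-11.715492)
k = 8.17e+04


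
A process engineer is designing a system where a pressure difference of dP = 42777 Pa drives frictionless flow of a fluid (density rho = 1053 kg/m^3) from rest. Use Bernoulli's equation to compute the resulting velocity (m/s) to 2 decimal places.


v = sqrt(2*dP/rho)
v = sqrt(2*42777/1053)
v = sqrt(81.247863)
v = 9.01 m/s


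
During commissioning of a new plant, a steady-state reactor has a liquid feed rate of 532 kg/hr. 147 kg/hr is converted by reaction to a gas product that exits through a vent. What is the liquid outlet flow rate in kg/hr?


Steady-state mass balance on the main outlet: F_out = F_in - F_removed
F_out = 532 - 147
F_out = 385 kg/hr


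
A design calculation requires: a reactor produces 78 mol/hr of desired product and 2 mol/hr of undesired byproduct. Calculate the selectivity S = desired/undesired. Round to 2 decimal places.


S = desired product rate / undesired product rate
S = 78 / 2
S = 39.00


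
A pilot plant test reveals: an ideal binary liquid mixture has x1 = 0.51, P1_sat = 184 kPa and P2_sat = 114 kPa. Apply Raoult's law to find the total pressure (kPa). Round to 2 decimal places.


P = x1*P1_sat + x2*P2_sat
x2 = 1 - x1 = 1 - 0.51 = 0.49
P = 0.51*184 + 0.49*114
P = 93.84 + 55.86
P = 149.70 kPa


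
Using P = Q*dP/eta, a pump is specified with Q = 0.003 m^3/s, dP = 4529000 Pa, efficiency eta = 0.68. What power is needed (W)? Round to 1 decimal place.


P = Q * dP / eta
P = 0.003 * 4529000 / 0.68
P = 13587.0 / 0.68
P = 19980.9 W


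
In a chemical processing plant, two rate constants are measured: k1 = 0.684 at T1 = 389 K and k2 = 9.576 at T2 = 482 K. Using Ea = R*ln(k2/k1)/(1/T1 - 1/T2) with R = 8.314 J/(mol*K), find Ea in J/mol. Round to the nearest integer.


Ea = R * ln(k2/k1) / (1/T1 - 1/T2)
ln(k2/k1) = ln(9.576/0.684) = 2.6390573
1/T1 - 1/T2 = 1/389 - 1/482 = 0.000496005291
Ea = 8.314 * 2.6390573 / 0.000496005291
Ea = 44236 J/mol


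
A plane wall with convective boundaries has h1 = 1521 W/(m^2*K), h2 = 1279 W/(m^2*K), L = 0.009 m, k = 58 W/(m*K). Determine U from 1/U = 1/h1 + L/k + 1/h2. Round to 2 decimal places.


1/U = 1/h1 + L/k + 1/h2
1/U = 1/1521 + 0.009/58 + 1/1279
1/U = 0.0006574622 + 0.0001551724 + 0.0007818608
1/U = 0.0015944954
U = 627.16 W/(m^2*K)


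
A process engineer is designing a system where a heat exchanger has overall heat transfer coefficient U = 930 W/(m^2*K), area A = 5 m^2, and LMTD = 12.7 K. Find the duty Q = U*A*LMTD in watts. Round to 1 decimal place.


Q = U * A * LMTD
Q = 930 * 5 * 12.7
Q = 59055.0 W


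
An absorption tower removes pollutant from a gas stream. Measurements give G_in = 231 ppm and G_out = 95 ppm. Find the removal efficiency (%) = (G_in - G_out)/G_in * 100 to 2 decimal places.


Efficiency = (G_in - G_out) / G_in * 100%
Efficiency = (231 - 95) / 231 * 100
Efficiency = 136 / 231 * 100
Efficiency = 58.87%


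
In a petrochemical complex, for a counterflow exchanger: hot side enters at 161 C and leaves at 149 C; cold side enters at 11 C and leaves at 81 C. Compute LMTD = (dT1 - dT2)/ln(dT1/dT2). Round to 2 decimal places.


dT1 = Th_in - Tc_out = 161 - 81 = 80
dT2 = Th_out - Tc_in = 149 - 11 = 138
LMTD = (dT1 - dT2) / ln(dT1/dT2)
LMTD = (80 - 138) / ln(80/138)
LMTD = 106.38 K


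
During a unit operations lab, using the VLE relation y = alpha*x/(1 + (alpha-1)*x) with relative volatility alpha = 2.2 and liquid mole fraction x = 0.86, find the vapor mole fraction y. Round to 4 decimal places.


y = alpha*x / (1 + (alpha-1)*x)
y = 2.2*0.86 / (1 + (2.2-1)*0.86)
y = 1.892 / (1 + 1.032)
y = 1.892 / 2.032
y = 0.9311


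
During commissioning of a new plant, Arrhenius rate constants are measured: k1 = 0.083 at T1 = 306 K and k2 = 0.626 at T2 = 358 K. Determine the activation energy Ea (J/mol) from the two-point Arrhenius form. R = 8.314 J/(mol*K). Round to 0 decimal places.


Ea = R * ln(k2/k1) / (1/T1 - 1/T2)
ln(k2/k1) = ln(0.626/0.083) = 2.0205098
1/T1 - 1/T2 = 1/306 - 1/358 = 0.000474677767
Ea = 8.314 * 2.0205098 / 0.000474677767
Ea = 35389 J/mol


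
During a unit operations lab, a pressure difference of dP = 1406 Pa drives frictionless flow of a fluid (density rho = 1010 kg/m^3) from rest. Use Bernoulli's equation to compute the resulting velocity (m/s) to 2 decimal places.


v = sqrt(2*dP/rho)
v = sqrt(2*1406/1010)
v = sqrt(2.784158)
v = 1.67 m/s


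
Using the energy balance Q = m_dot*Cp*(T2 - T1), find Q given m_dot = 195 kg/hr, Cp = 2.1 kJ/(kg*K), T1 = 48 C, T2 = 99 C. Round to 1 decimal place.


Q = m_dot * Cp * (T2 - T1)
Q = 195 * 2.1 * (99 - 48)
Q = 195 * 2.1 * 51
Q = 20884.5 kJ/hr


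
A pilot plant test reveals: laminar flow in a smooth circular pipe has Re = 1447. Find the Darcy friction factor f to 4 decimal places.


f = 64 / Re
f = 64 / 1447
f = 0.0442


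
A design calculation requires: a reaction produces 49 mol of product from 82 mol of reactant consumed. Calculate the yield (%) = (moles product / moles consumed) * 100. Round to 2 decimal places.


Yield = (moles product / moles consumed) * 100%
Yield = (49 / 82) * 100
Yield = 0.5976 * 100
Yield = 59.76%


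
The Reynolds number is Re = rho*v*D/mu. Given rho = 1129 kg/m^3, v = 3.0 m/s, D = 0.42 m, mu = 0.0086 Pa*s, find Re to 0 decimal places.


Re = rho * v * D / mu
Re = 1129 * 3.0 * 0.42 / 0.0086
Re = 1422.54 / 0.0086
Re = 165412


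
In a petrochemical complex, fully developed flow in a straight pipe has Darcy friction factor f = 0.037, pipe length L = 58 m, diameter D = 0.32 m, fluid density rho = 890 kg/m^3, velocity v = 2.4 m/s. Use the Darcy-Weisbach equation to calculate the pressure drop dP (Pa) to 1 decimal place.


dP = f * (L/D) * (rho*v^2/2)
dP = 0.037 * (58/0.32) * (890*2.4^2/2)
L/D = 181.25
rho*v^2/2 = 890*5.76/2 = 2563.2
dP = 0.037 * 181.25 * 2563.2
dP = 17189.5 Pa


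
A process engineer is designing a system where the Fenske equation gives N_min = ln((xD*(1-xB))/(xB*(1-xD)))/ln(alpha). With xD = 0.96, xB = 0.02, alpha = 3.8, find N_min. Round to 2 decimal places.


N_min = ln((xD*(1-xB))/(xB*(1-xD))) / ln(alpha)
Numerator inside ln: 0.9408 / 0.0008 = 1176.0
ln(1176.0) = 7.069874
ln(alpha) = ln(3.8) = 1.335001
N_min = 7.069874 / 1.335001 = 5.30


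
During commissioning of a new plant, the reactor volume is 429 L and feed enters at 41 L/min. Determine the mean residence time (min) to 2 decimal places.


tau = V / v0
tau = 429 / 41
tau = 10.46 min


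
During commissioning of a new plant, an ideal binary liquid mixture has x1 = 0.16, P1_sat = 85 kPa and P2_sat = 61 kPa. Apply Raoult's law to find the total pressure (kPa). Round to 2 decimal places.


P = x1*P1_sat + x2*P2_sat
x2 = 1 - x1 = 1 - 0.16 = 0.84
P = 0.16*85 + 0.84*61
P = 13.6 + 51.24
P = 64.84 kPa
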